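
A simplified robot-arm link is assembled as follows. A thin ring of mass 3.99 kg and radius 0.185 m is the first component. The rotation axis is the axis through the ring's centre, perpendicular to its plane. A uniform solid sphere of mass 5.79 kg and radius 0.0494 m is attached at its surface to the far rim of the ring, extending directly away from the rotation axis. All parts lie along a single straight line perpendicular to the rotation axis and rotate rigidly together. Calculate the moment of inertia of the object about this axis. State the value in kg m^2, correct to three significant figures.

0.460

Thin ring: I_cm = MR² = (3.99)(0.185)² = 0.13656 kg m^2; axis through the centre, so I = 0.13656 kg m^2.
Solid sphere: I_cm = (2/5)MR² = (2/5)(5.79)(0.0494)² = 0.0056519 kg m^2; centre at d = 0.185 + 0.0494 = 0.2344 m, so I = I_cm + Md² gives I = 0.0056519 + (5.79)(0.2344)² = 0.32377 kg m^2.
Total I = 0.13656 + 0.32377 = 0.46033 kg m^2.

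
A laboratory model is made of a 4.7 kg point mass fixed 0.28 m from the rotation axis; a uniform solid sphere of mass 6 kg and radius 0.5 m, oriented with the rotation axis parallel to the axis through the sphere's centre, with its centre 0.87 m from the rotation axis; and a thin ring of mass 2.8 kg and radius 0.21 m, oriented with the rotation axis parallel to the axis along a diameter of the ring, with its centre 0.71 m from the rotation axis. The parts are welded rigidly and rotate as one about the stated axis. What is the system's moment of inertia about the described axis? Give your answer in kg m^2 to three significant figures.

6.98

Point mass: I_cm = 0; centre at d = 0.28 m, so I = I_cm + Md² gives I = 0 + (4.7)(0.28)² = 0.36848 kg m^2.
Solid sphere: I_cm = (2/5)MR² = (2/5)(6)(0.5)² = 0.6 kg m^2; centre at d = 0.87 m, so I = I_cm + Md² gives I = 0.6 + (6)(0.87)² = 5.1414 kg m^2.
Thin ring: I_cm = (1/2)MR² = (1/2)(2.8)(0.21)² = 0.06174 kg m^2; centre at d = 0.71 m, so I = I_cm + Md² gives I = 0.06174 + (2.8)(0.71)² = 1.4732 kg m^2.
Total I = 0.36848 + 5.1414 + 1.4732 = 6.9831 kg m^2.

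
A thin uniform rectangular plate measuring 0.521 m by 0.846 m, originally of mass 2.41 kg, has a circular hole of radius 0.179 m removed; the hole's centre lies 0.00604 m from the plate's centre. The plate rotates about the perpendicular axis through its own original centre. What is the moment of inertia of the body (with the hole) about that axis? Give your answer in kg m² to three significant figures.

0.189

Unpierced body about its centre: I₀ = (1/12)M(a²+b²) = (1/12)(2.41)[(0.521)² + (0.846)²] = 0.19825 kg m².
The removed disk has mass m = M·πr²/(ab) = (2.41)·π(0.179)²/(0.521·0.846) = 0.55038 kg (same uniform areal density).
Its moment of inertia about the rotation axis (parallel-axis theorem): I_hole = (1/2)mr² + md² = (1/2)(0.55038)(0.179)² + (0.55038)(0.00604)² = 0.0088375 kg m².
Treating the hole as negative mass, I = I₀ − I_hole = 0.19825 − 0.0088375 = 0.18942 kg m².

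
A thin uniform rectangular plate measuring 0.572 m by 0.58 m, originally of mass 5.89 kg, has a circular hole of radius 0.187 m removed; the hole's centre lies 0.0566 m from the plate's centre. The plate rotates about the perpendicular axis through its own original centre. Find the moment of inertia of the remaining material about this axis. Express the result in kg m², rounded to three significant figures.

Unpierced body about its centre: I₀ = (1/12)M(a²+b²) = (1/12)(5.89)[(0.572)² + (0.58)²] = 0.32571 kg m².
The removed disk has mass m = M·πr²/(ab) = (5.89)·π(0.187)²/(0.572·0.58) = 1.9504 kg (same uniform areal density).
Its moment of inertia about the rotation axis (parallel-axis theorem): I_hole = (1/2)mr² + md² = (1/2)(1.9504)(0.187)² + (1.9504)(0.0566)² = 0.04035 kg m².
Treating the hole as negative mass, I = I₀ − I_hole = 0.32571 − 0.04035 = 0.28536 kg m².

0.285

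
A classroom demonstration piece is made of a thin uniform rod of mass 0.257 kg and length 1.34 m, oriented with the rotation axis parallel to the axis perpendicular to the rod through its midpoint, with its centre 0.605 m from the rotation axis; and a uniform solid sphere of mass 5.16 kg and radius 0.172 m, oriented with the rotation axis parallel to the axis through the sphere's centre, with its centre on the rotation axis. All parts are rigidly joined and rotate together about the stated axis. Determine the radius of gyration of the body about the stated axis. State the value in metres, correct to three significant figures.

0.189

Thin rod: I_cm = (1/12)ML² = (1/12)(0.257)(1.34)² = 0.038456 kg m^2; centre at d = 0.605 m, so the parallel axis theorem gives I = 0.038456 + (0.257)(0.605)² = 0.13252 kg m^2.
Solid sphere: I_cm = (2/5)MR² = (2/5)(5.16)(0.172)² = 0.061061 kg m^2; axis through the centre, so I = 0.061061 kg m^2.
Total I = 0.19359 kg m^2; total mass M = 5.417 kg.
k = √(I/M) = √(0.19359/5.417) = 0.18904 m.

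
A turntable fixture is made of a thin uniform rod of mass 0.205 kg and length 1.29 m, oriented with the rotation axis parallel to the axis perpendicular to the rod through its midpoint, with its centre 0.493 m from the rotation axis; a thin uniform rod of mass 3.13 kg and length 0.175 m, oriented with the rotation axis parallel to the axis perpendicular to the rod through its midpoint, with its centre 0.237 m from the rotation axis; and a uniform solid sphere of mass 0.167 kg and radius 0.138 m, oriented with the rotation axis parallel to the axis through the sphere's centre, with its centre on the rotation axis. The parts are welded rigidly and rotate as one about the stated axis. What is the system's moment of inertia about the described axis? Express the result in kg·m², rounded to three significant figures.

Thin rod: I_cm = (1/12)ML² = (1/12)(0.205)(1.29)² = 0.028428 kg·m²; centre at d = 0.493 m, so the parallel axis theorem gives I = 0.028428 + (0.205)(0.493)² = 0.078253 kg·m².
Thin rod: I_cm = (1/12)ML² = (1/12)(3.13)(0.175)² = 0.007988 kg·m²; centre at d = 0.237 m, so the parallel axis theorem gives I = 0.007988 + (3.13)(0.237)² = 0.1838 kg·m².
Solid sphere: I_cm = (2/5)MR² = (2/5)(0.167)(0.138)² = 0.0012721 kg·m²; axis through the centre, so I = 0.0012721 kg·m².
Total I = 0.078253 + 0.1838 + 0.0012721 = 0.26332 kg·m².

0.263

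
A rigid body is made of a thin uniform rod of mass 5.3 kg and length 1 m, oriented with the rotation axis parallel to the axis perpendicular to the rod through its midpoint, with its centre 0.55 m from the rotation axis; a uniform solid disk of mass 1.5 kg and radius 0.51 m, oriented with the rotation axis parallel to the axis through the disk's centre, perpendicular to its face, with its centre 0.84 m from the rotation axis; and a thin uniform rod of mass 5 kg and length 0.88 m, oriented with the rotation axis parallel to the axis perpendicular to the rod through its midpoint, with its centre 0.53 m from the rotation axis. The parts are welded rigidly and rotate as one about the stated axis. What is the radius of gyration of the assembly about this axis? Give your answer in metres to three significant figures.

Thin rod: I_cm = (1/12)ML² = (1/12)(5.3)(1)² = 0.44167 kg m²; centre at d = 0.55 m, so the parallel axis theorem gives I = 0.44167 + (5.3)(0.55)² = 2.0449 kg m².
Solid disk: I_cm = (1/2)MR² = (1/2)(1.5)(0.51)² = 0.19507 kg m²; centre at d = 0.84 m, so the parallel axis theorem gives I = 0.19507 + (1.5)(0.84)² = 1.2535 kg m².
Thin rod: I_cm = (1/12)ML² = (1/12)(5)(0.88)² = 0.32267 kg m²; centre at d = 0.53 m, so the parallel axis theorem gives I = 0.32267 + (5)(0.53)² = 1.7272 kg m².
Total I = 5.0256 kg m²; total mass M = 11.8 kg.
k = √(I/M) = √(5.0256/11.8) = 0.65261 m.

0.653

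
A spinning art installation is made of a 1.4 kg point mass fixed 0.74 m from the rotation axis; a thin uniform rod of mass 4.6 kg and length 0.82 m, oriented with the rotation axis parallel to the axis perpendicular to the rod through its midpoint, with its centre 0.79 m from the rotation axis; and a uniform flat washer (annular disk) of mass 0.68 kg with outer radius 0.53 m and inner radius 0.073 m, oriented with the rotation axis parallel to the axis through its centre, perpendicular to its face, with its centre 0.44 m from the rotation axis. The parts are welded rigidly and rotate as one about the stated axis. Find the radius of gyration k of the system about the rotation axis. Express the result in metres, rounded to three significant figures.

0.786

Point mass: I_cm = 0; centre at d = 0.74 m, so I = I_cm + Md² gives I = 0 + (1.4)(0.74)² = 0.76664 kg·m².
Thin rod: I_cm = (1/12)ML² = (1/12)(4.6)(0.82)² = 0.25775 kg·m²; centre at d = 0.79 m, so I = I_cm + Md² gives I = 0.25775 + (4.6)(0.79)² = 3.1286 kg·m².
Annular disk: I_cm = (1/2)M(R²+r²) = (1/2)(0.68)[(0.53)² + (0.073)²] = 0.097318 kg·m²; centre at d = 0.44 m, so I = I_cm + Md² gives I = 0.097318 + (0.68)(0.44)² = 0.22897 kg·m².
Total I = 4.1242 kg·m²; total mass M = 6.68 kg.
k = √(I/M) = √(4.1242/6.68) = 0.78575 m.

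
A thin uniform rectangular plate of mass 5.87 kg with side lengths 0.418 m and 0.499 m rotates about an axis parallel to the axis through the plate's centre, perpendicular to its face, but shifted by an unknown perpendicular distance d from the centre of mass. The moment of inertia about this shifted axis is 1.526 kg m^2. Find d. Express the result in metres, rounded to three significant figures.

0.474

About the centre-of-mass axis, I_cm = (1/12)M(a²+b²) = (1/12)(5.87)[(0.418)² + (0.499)²] = 0.20727 kg m^2.
Parallel axis theorem: I = I_cm + Md², so Md² = 1.526 − 0.20727 = 1.3187 kg m^2.
d = √(1.3187 / 5.87) = 0.47398 m.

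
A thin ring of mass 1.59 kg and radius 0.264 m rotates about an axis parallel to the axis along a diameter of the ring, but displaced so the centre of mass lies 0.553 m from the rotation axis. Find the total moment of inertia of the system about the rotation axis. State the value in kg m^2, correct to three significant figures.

I_cm = (1/2)MR² = (1/2)(1.59)(0.264)² = 0.055408 kg m^2; centre at d = 0.553 m, so I = I_cm + Md² gives I = 0.055408 + (1.59)(0.553)² = 0.54164 kg m^2.

0.542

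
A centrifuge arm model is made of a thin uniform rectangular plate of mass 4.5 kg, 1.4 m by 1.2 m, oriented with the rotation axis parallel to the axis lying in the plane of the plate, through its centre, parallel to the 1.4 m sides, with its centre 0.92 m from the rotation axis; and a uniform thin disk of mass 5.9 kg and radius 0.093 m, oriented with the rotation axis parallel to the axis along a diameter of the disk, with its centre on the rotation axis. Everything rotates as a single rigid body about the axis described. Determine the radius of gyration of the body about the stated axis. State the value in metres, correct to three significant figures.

0.648

Rectangular plate: I_cm = (1/12)Mb² = (1/12)(4.5)(1.2)² = 0.54 kg m^2; centre at d = 0.92 m, so I = I_cm + Md² gives I = 0.54 + (4.5)(0.92)² = 4.3488 kg m^2.
Thin disk: I_cm = (1/4)MR² = (1/4)(5.9)(0.093)² = 0.012757 kg m^2; axis through the centre, so I = 0.012757 kg m^2.
Total I = 4.3616 kg m^2; total mass M = 10.4 kg.
k = √(I/M) = √(4.3616/10.4) = 0.6476 m.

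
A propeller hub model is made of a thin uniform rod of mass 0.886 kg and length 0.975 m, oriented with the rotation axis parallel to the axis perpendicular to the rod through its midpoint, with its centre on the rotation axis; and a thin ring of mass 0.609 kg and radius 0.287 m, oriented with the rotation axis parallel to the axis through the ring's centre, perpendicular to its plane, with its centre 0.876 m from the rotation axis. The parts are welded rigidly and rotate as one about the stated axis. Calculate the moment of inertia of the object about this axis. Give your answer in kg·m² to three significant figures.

0.588

Thin rod: I_cm = (1/12)ML² = (1/12)(0.886)(0.975)² = 0.070188 kg·m²; axis through the centre, so I = 0.070188 kg·m².
Thin ring: I_cm = MR² = (0.609)(0.287)² = 0.050163 kg·m²; centre at d = 0.876 m, so the parallel axis theorem gives I = 0.050163 + (0.609)(0.876)² = 0.51749 kg·m².
Total I = 0.070188 + 0.51749 = 0.58768 kg·m².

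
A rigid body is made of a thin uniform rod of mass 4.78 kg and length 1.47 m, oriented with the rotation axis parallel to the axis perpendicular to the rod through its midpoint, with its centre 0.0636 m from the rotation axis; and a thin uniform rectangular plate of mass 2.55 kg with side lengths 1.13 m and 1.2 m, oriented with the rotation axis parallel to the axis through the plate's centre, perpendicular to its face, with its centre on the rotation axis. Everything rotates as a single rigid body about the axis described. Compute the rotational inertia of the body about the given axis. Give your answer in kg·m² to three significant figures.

Thin rod: I_cm = (1/12)ML² = (1/12)(4.78)(1.47)² = 0.86076 kg·m²; centre at d = 0.0636 m, so I = I_cm + Md² gives I = 0.86076 + (4.78)(0.0636)² = 0.88009 kg·m².
Rectangular plate: I_cm = (1/12)M(a²+b²) = (1/12)(2.55)[(1.13)² + (1.2)²] = 0.57734 kg·m²; axis through the centre, so I = 0.57734 kg·m².
Total I = 0.88009 + 0.57734 = 1.4574 kg·m².

1.46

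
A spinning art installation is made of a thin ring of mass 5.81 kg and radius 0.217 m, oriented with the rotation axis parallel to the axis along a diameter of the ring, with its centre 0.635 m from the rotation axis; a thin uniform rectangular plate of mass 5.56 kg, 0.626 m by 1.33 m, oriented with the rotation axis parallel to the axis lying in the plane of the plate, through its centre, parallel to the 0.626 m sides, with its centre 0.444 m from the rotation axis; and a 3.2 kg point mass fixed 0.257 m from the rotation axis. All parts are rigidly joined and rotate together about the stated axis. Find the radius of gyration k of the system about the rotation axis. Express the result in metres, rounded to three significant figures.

0.562

Thin ring: I_cm = (1/2)MR² = (1/2)(5.81)(0.217)² = 0.13679 kg·m²; centre at d = 0.635 m, so I = I_cm + Md² gives I = 0.13679 + (5.81)(0.635)² = 2.4795 kg·m².
Rectangular plate: I_cm = (1/12)Mb² = (1/12)(5.56)(1.33)² = 0.81959 kg·m²; centre at d = 0.444 m, so I = I_cm + Md² gives I = 0.81959 + (5.56)(0.444)² = 1.9157 kg·m².
Point mass: I_cm = 0; centre at d = 0.257 m, so I = I_cm + Md² gives I = 0 + (3.2)(0.257)² = 0.21136 kg·m².
Total I = 4.6066 kg·m²; total mass M = 14.57 kg.
k = √(I/M) = √(4.6066/14.57) = 0.56229 m.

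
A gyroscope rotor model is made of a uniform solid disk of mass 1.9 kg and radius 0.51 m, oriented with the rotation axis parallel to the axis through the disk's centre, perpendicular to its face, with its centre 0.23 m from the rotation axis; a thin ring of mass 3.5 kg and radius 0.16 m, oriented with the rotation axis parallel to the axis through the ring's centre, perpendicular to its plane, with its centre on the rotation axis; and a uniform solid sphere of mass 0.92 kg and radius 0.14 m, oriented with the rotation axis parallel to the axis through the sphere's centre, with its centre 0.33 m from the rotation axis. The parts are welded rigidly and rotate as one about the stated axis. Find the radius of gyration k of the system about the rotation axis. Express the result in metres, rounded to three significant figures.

0.294

Solid disk: I_cm = (1/2)MR² = (1/2)(1.9)(0.51)² = 0.24709 kg·m²; centre at d = 0.23 m, so I = I_cm + Md² gives I = 0.24709 + (1.9)(0.23)² = 0.3476 kg·m².
Thin ring: I_cm = MR² = (3.5)(0.16)² = 0.0896 kg·m²; axis through the centre, so I = 0.0896 kg·m².
Solid sphere: I_cm = (2/5)MR² = (2/5)(0.92)(0.14)² = 0.0072128 kg·m²; centre at d = 0.33 m, so I = I_cm + Md² gives I = 0.0072128 + (0.92)(0.33)² = 0.1074 kg·m².
Total I = 0.54461 kg·m²; total mass M = 6.32 kg.
k = √(I/M) = √(0.54461/6.32) = 0.29355 m.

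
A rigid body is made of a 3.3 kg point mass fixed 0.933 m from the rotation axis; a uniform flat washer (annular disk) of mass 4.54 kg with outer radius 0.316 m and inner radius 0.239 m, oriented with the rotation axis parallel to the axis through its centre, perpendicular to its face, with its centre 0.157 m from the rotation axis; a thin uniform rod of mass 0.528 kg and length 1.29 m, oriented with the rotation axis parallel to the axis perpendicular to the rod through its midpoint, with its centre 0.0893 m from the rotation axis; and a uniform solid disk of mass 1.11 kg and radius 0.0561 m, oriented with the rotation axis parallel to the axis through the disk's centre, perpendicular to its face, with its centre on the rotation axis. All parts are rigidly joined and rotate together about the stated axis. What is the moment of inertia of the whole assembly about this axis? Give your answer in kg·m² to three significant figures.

Point mass: I_cm = 0; centre at d = 0.933 m, so I = I_cm + Md² gives I = 0 + (3.3)(0.933)² = 2.8726 kg·m².
Annular disk: I_cm = (1/2)M(R²+r²) = (1/2)(4.54)[(0.316)² + (0.239)²] = 0.35634 kg·m²; centre at d = 0.157 m, so I = I_cm + Md² gives I = 0.35634 + (4.54)(0.157)² = 0.46824 kg·m².
Thin rod: I_cm = (1/12)ML² = (1/12)(0.528)(1.29)² = 0.07322 kg·m²; centre at d = 0.0893 m, so I = I_cm + Md² gives I = 0.07322 + (0.528)(0.0893)² = 0.077431 kg·m².
Solid disk: I_cm = (1/2)MR² = (1/2)(1.11)(0.0561)² = 0.0017467 kg·m²; axis through the centre, so I = 0.0017467 kg·m².
Total I = 2.8726 + 0.46824 + 0.077431 + 0.0017467 = 3.42 kg·m².

3.42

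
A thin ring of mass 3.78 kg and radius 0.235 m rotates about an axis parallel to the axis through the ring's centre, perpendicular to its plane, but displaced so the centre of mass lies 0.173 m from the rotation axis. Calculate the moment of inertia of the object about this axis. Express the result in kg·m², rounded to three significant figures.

I_cm = MR² = (3.78)(0.235)² = 0.20875 kg·m²; centre at d = 0.173 m, so I = I_cm + Md² gives I = 0.20875 + (3.78)(0.173)² = 0.32188 kg·m².

0.322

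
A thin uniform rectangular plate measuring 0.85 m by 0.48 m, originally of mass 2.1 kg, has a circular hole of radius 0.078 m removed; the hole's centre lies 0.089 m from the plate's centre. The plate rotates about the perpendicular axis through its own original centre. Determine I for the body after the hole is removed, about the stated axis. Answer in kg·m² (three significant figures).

Unpierced body about its centre: I₀ = (1/12)M(a²+b²) = (1/12)(2.1)[(0.85)² + (0.48)²] = 0.16676 kg·m².
The removed disk has mass m = M·πr²/(ab) = (2.1)·π(0.078)²/(0.85·0.48) = 0.098378 kg (same uniform areal density).
Its moment of inertia about the rotation axis (parallel-axis theorem): I_hole = (1/2)mr² + md² = (1/2)(0.098378)(0.078)² + (0.098378)(0.089)² = 0.0010785 kg·m².
Treating the hole as negative mass, I = I₀ − I_hole = 0.16676 − 0.0010785 = 0.16568 kg·m².

0.166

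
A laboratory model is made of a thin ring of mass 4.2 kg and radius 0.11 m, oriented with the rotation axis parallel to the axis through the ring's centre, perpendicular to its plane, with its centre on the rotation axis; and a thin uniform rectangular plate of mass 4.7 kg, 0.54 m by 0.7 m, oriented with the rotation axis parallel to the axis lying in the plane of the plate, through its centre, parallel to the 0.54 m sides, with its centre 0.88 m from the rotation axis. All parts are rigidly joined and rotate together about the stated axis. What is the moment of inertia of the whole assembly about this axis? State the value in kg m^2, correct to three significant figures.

3.88

Thin ring: I_cm = MR² = (4.2)(0.11)² = 0.05082 kg m^2; axis through the centre, so I = 0.05082 kg m^2.
Rectangular plate: I_cm = (1/12)Mb² = (1/12)(4.7)(0.7)² = 0.19192 kg m^2; centre at d = 0.88 m, so I = I_cm + Md² gives I = 0.19192 + (4.7)(0.88)² = 3.8316 kg m^2.
Total I = 0.05082 + 3.8316 = 3.8824 kg m^2.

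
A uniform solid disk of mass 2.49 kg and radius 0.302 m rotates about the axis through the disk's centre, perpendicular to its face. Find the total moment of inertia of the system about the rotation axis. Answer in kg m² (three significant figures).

0.114

I_cm = (1/2)MR² = (1/2)(2.49)(0.302)² = 0.11355 kg m²; axis through the centre, so I = 0.11355 kg m².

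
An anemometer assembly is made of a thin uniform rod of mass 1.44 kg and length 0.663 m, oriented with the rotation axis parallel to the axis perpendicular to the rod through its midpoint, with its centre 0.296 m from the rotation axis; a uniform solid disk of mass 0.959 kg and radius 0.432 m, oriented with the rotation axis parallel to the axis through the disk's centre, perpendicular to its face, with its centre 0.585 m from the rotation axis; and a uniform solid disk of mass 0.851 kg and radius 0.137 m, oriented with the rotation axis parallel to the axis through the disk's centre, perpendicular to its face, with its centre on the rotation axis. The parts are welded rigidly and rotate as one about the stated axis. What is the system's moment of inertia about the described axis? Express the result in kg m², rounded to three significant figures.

Thin rod: I_cm = (1/12)ML² = (1/12)(1.44)(0.663)² = 0.052748 kg m²; centre at d = 0.296 m, so I = I_cm + Md² gives I = 0.052748 + (1.44)(0.296)² = 0.17892 kg m².
Solid disk: I_cm = (1/2)MR² = (1/2)(0.959)(0.432)² = 0.089486 kg m²; centre at d = 0.585 m, so I = I_cm + Md² gives I = 0.089486 + (0.959)(0.585)² = 0.41768 kg m².
Solid disk: I_cm = (1/2)MR² = (1/2)(0.851)(0.137)² = 0.0079862 kg m²; axis through the centre, so I = 0.0079862 kg m².
Total I = 0.17892 + 0.41768 + 0.0079862 = 0.60458 kg m².

0.605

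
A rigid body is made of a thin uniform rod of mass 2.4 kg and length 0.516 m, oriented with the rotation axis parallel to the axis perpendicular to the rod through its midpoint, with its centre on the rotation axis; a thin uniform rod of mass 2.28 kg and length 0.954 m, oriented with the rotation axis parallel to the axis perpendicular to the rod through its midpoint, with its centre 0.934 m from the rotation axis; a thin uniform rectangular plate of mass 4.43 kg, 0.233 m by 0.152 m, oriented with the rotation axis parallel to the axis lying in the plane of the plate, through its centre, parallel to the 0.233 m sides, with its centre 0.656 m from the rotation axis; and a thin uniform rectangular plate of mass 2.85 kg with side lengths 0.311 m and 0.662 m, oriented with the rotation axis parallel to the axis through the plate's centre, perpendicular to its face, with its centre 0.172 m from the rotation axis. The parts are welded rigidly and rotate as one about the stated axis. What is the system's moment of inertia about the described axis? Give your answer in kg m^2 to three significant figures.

Thin rod: I_cm = (1/12)ML² = (1/12)(2.4)(0.516)² = 0.053251 kg m^2; axis through the centre, so I = 0.053251 kg m^2.
Thin rod: I_cm = (1/12)ML² = (1/12)(2.28)(0.954)² = 0.17292 kg m^2; centre at d = 0.934 m, so the parallel axis theorem gives I = 0.17292 + (2.28)(0.934)² = 2.1619 kg m^2.
Rectangular plate: I_cm = (1/12)Mb² = (1/12)(4.43)(0.152)² = 0.0085292 kg m^2; centre at d = 0.656 m, so the parallel axis theorem gives I = 0.0085292 + (4.43)(0.656)² = 1.9149 kg m^2.
Rectangular plate: I_cm = (1/12)M(a²+b²) = (1/12)(2.85)[(0.311)² + (0.662)²] = 0.12705 kg m^2; centre at d = 0.172 m, so the parallel axis theorem gives I = 0.12705 + (2.85)(0.172)² = 0.21137 kg m^2.
Total I = 0.053251 + 2.1619 + 1.9149 + 0.21137 = 4.3414 kg m^2.

4.34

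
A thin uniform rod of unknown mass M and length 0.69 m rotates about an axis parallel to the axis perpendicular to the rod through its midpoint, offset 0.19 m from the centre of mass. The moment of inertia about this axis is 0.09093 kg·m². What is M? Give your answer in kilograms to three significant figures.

I = I_cm + Md² = (1/12)ML² + Md² = M·[0.0833333·(0.69)² + (0.19)²] = M·0.075775.
So M = 0.09093 / 0.075775 = 1.2 kg.

1.20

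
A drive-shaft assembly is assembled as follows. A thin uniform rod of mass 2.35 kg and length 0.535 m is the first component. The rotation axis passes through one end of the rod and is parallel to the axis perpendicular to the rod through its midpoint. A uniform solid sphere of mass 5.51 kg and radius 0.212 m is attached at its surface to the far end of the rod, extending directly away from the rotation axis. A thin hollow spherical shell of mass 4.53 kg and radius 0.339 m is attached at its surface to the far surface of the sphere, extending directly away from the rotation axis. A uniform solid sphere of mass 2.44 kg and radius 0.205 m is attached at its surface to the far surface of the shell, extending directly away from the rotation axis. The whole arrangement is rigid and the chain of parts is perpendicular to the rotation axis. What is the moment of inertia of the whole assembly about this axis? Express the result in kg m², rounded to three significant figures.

Thin rod: I_cm = (1/12)ML² = (1/12)(2.35)(0.535)² = 0.056052 kg m²; centre at d = 0.2675 m, so I = I_cm + Md² gives I = 0.056052 + (2.35)(0.2675)² = 0.22421 kg m².
Solid sphere: I_cm = (2/5)MR² = (2/5)(5.51)(0.212)² = 0.099057 kg m²; centre at d = 0.2675 + 0.2675 + 0.212 = 0.747 m, so I = I_cm + Md² gives I = 0.099057 + (5.51)(0.747)² = 3.1737 kg m².
Spherical shell: I_cm = (2/3)MR² = (2/3)(4.53)(0.339)² = 0.34706 kg m²; centre at d = 0.2675 + 0.2675 + 0.212 + 0.212 + 0.339 = 1.298 m, so I = I_cm + Md² gives I = 0.34706 + (4.53)(1.298)² = 7.9792 kg m².
Solid sphere: I_cm = (2/5)MR² = (2/5)(2.44)(0.205)² = 0.041016 kg m²; centre at d = 0.2675 + 0.2675 + 0.212 + 0.212 + 0.339 + 0.339 + 0.205 = 1.842 m, so I = I_cm + Md² gives I = 0.041016 + (2.44)(1.842)² = 8.3198 kg m².
Total I = 0.22421 + 3.1737 + 7.9792 + 8.3198 = 19.697 kg m².

19.7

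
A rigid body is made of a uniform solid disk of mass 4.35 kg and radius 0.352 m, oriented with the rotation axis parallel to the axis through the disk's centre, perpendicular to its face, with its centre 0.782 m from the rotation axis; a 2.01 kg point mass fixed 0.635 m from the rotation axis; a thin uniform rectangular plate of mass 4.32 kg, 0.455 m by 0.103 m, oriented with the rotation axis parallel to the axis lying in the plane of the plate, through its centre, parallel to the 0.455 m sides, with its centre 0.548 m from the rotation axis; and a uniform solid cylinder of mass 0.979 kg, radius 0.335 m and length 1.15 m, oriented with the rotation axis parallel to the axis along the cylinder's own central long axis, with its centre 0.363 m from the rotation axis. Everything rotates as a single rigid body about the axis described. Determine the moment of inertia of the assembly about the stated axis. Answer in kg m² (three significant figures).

5.23

Solid disk: I_cm = (1/2)MR² = (1/2)(4.35)(0.352)² = 0.26949 kg m²; centre at d = 0.782 m, so I = I_cm + Md² gives I = 0.26949 + (4.35)(0.782)² = 2.9296 kg m².
Point mass: I_cm = 0; centre at d = 0.635 m, so I = I_cm + Md² gives I = 0 + (2.01)(0.635)² = 0.81048 kg m².
Rectangular plate: I_cm = (1/12)Mb² = (1/12)(4.32)(0.103)² = 0.0038192 kg m²; centre at d = 0.548 m, so I = I_cm + Md² gives I = 0.0038192 + (4.32)(0.548)² = 1.3011 kg m².
Solid cylinder: I_cm = (1/2)MR² = (1/2)(0.979)(0.335)² = 0.054934 kg m²; centre at d = 0.363 m, so I = I_cm + Md² gives I = 0.054934 + (0.979)(0.363)² = 0.18394 kg m².
Total I = 2.9296 + 0.81048 + 1.3011 + 0.18394 = 5.2252 kg m².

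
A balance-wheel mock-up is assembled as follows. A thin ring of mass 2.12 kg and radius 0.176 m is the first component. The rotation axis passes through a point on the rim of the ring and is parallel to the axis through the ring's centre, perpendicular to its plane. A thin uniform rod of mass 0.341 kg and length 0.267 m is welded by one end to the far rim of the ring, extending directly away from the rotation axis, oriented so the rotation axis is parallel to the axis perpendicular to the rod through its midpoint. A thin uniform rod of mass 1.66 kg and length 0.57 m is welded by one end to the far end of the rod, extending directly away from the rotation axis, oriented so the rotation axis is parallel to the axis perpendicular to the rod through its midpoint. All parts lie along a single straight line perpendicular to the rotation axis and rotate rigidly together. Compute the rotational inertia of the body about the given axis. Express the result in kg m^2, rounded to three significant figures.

1.62

Thin ring: I_cm = MR² = (2.12)(0.176)² = 0.065669 kg m^2; centre at d = 0.176 m, so I = I_cm + Md² gives I = 0.065669 + (2.12)(0.176)² = 0.13134 kg m^2.
Thin rod: I_cm = (1/12)ML² = (1/12)(0.341)(0.267)² = 0.0020258 kg m^2; centre at d = 0.176 + 0.176 + 0.1335 = 0.4855 m, so I = I_cm + Md² gives I = 0.0020258 + (0.341)(0.4855)² = 0.082403 kg m^2.
Thin rod: I_cm = (1/12)ML² = (1/12)(1.66)(0.57)² = 0.044944 kg m^2; centre at d = 0.176 + 0.176 + 0.1335 + 0.1335 + 0.285 = 0.904 m, so I = I_cm + Md² gives I = 0.044944 + (1.66)(0.904)² = 1.4015 kg m^2.
Total I = 0.13134 + 0.082403 + 1.4015 = 1.6153 kg m^2.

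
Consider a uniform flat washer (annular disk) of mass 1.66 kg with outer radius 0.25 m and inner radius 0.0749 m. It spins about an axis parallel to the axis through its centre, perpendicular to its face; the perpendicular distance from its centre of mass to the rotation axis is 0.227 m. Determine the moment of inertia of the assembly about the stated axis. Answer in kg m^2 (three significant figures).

I_cm = (1/2)M(R²+r²) = (1/2)(1.66)[(0.25)² + (0.0749)²] = 0.056531 kg m^2; centre at d = 0.227 m, so the parallel axis theorem gives I = 0.056531 + (1.66)(0.227)² = 0.14207 kg m^2.

0.142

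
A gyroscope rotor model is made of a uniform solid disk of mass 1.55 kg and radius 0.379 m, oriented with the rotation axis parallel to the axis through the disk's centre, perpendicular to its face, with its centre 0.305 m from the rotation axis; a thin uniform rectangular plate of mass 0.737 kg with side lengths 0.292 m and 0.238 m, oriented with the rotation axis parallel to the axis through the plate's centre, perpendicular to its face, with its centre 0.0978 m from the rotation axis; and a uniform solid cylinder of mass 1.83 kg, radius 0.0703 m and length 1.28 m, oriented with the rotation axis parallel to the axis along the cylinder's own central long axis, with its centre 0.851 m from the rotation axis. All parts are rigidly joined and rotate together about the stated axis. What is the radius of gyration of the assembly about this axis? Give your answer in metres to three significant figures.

0.624

Solid disk: I_cm = (1/2)MR² = (1/2)(1.55)(0.379)² = 0.11132 kg m^2; centre at d = 0.305 m, so I = I_cm + Md² gives I = 0.11132 + (1.55)(0.305)² = 0.25551 kg m^2.
Rectangular plate: I_cm = (1/12)M(a²+b²) = (1/12)(0.737)[(0.292)² + (0.238)²] = 0.0087155 kg m^2; centre at d = 0.0978 m, so I = I_cm + Md² gives I = 0.0087155 + (0.737)(0.0978)² = 0.015765 kg m^2.
Solid cylinder: I_cm = (1/2)MR² = (1/2)(1.83)(0.0703)² = 0.004522 kg m^2; centre at d = 0.851 m, so I = I_cm + Md² gives I = 0.004522 + (1.83)(0.851)² = 1.3298 kg m^2.
Total I = 1.6011 kg m^2; total mass M = 4.117 kg.
k = √(I/M) = √(1.6011/4.117) = 0.62362 m.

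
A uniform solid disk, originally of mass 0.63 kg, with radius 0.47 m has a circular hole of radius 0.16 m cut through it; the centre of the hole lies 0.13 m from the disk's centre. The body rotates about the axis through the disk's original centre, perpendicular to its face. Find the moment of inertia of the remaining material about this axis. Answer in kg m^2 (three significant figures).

0.0674

Unpierced body about its centre: I₀ = (1/2)MR² = (1/2)(0.63)(0.47)² = 0.069583 kg m^2.
The removed disk has mass m = M·(r/R)² = (0.63)(0.16/0.47)² = 0.07301 kg (same uniform areal density).
Its moment of inertia about the rotation axis (parallel-axis theorem): I_hole = (1/2)mr² + md² = (1/2)(0.07301)(0.16)² + (0.07301)(0.13)² = 0.0021684 kg m^2.
Treating the hole as negative mass, I = I₀ − I_hole = 0.069583 − 0.0021684 = 0.067415 kg m^2.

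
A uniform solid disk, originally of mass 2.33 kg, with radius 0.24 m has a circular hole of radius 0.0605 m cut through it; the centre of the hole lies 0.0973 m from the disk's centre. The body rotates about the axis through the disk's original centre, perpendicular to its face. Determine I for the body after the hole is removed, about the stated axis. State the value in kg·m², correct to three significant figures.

Unpierced body about its centre: I₀ = (1/2)MR² = (1/2)(2.33)(0.24)² = 0.067104 kg·m².
The removed disk has mass m = M·(r/R)² = (2.33)(0.0605/0.24)² = 0.14806 kg (same uniform areal density).
Its moment of inertia about the rotation axis (parallel-axis theorem): I_hole = (1/2)mr² + md² = (1/2)(0.14806)(0.0605)² + (0.14806)(0.0973)² = 0.0016727 kg·m².
Treating the hole as negative mass, I = I₀ − I_hole = 0.067104 − 0.0016727 = 0.065431 kg·m².

0.0654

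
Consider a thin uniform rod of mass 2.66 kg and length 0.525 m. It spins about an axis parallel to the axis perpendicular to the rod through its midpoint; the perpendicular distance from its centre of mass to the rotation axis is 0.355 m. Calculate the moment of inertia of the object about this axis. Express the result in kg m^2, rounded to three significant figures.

I_cm = (1/12)ML² = (1/12)(2.66)(0.525)² = 0.061097 kg m^2; centre at d = 0.355 m, so the parallel axis theorem gives I = 0.061097 + (2.66)(0.355)² = 0.39632 kg m^2.

0.396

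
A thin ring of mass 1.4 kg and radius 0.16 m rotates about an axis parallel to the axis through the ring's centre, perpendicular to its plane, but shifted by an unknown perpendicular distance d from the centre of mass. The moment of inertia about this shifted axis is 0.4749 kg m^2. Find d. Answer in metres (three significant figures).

0.560

About the centre-of-mass axis, I_cm = MR² = (1.4)(0.16)² = 0.03584 kg m^2.
Parallel axis theorem: I = I_cm + Md², so Md² = 0.4749 − 0.03584 = 0.43906 kg m^2.
d = √(0.43906 / 1.4) = 0.56001 m.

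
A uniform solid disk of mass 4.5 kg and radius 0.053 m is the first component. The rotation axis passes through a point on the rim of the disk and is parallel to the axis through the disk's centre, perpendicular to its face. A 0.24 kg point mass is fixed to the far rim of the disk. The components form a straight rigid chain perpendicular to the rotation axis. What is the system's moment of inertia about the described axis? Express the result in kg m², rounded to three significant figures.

0.0217

Solid disk: I_cm = (1/2)MR² = (1/2)(4.5)(0.053)² = 0.0063202 kg m²; centre at d = 0.053 m, so the parallel axis theorem gives I = 0.0063202 + (4.5)(0.053)² = 0.018961 kg m².
Point mass: I_cm = 0; centre at d = 0.053 + 0.053 = 0.106 m, so the parallel axis theorem gives I = 0 + (0.24)(0.106)² = 0.0026966 kg m².
Total I = 0.018961 + 0.0026966 = 0.021657 kg m².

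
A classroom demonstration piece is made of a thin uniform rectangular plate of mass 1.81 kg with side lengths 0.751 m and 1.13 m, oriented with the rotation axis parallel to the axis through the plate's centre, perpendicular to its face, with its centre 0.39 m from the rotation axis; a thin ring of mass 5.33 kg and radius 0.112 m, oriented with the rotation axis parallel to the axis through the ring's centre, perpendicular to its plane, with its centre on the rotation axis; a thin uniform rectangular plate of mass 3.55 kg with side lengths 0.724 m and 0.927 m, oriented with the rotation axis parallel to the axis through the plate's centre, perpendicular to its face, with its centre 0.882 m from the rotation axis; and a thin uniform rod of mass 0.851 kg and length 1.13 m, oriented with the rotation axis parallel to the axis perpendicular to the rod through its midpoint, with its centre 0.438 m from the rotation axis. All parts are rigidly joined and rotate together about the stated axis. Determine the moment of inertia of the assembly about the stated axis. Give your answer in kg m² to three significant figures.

Rectangular plate: I_cm = (1/12)M(a²+b²) = (1/12)(1.81)[(0.751)² + (1.13)²] = 0.27767 kg m²; centre at d = 0.39 m, so the parallel axis theorem gives I = 0.27767 + (1.81)(0.39)² = 0.55297 kg m².
Thin ring: I_cm = MR² = (5.33)(0.112)² = 0.06686 kg m²; axis through the centre, so I = 0.06686 kg m².
Rectangular plate: I_cm = (1/12)M(a²+b²) = (1/12)(3.55)[(0.724)² + (0.927)²] = 0.40929 kg m²; centre at d = 0.882 m, so the parallel axis theorem gives I = 0.40929 + (3.55)(0.882)² = 3.1709 kg m².
Thin rod: I_cm = (1/12)ML² = (1/12)(0.851)(1.13)² = 0.090553 kg m²; centre at d = 0.438 m, so the parallel axis theorem gives I = 0.090553 + (0.851)(0.438)² = 0.25381 kg m².
Total I = 0.55297 + 0.06686 + 3.1709 + 0.25381 = 4.0446 kg m².

4.04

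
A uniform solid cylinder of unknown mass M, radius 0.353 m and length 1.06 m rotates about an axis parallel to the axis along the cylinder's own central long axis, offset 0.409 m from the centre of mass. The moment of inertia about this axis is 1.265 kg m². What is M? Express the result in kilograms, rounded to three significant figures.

5.51

I = I_cm + Md² = (1/2)MR² + Md² = M·[0.5·(0.353)² + (0.409)²] = M·0.22959.
So M = 1.265 / 0.22959 = 5.5099 kg.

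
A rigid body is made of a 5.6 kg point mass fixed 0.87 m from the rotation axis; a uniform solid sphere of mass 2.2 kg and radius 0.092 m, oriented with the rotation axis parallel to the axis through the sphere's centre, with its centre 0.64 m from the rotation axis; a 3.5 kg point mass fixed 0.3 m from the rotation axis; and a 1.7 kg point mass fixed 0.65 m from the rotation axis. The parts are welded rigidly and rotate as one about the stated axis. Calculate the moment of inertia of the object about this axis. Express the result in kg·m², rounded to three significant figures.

6.18

Point mass: I_cm = 0; centre at d = 0.87 m, so I = I_cm + Md² gives I = 0 + (5.6)(0.87)² = 4.2386 kg·m².
Solid sphere: I_cm = (2/5)MR² = (2/5)(2.2)(0.092)² = 0.0074483 kg·m²; centre at d = 0.64 m, so I = I_cm + Md² gives I = 0.0074483 + (2.2)(0.64)² = 0.90857 kg·m².
Point mass: I_cm = 0; centre at d = 0.3 m, so I = I_cm + Md² gives I = 0 + (3.5)(0.3)² = 0.315 kg·m².
Point mass: I_cm = 0; centre at d = 0.65 m, so I = I_cm + Md² gives I = 0 + (1.7)(0.65)² = 0.71825 kg·m².
Total I = 4.2386 + 0.90857 + 0.315 + 0.71825 = 6.1805 kg·m².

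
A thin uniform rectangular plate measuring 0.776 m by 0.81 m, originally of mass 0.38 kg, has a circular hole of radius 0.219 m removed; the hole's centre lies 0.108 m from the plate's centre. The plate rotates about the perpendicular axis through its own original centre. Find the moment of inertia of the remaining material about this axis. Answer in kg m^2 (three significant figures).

0.0366

Unpierced body about its centre: I₀ = (1/12)M(a²+b²) = (1/12)(0.38)[(0.776)² + (0.81)²] = 0.039845 kg m^2.
The removed disk has mass m = M·πr²/(ab) = (0.38)·π(0.219)²/(0.776·0.81) = 0.091091 kg (same uniform areal density).
Its moment of inertia about the rotation axis (parallel-axis theorem): I_hole = (1/2)mr² + md² = (1/2)(0.091091)(0.219)² + (0.091091)(0.108)² = 0.0032469 kg m^2.
Treating the hole as negative mass, I = I₀ − I_hole = 0.039845 − 0.0032469 = 0.036599 kg m^2.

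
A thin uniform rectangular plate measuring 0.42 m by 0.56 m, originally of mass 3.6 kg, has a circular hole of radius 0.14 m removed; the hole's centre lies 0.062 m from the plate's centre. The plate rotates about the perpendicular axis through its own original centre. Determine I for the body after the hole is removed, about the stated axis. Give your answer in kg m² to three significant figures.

Unpierced body about its centre: I₀ = (1/12)M(a²+b²) = (1/12)(3.6)[(0.42)² + (0.56)²] = 0.147 kg m².
The removed disk has mass m = M·πr²/(ab) = (3.6)·π(0.14)²/(0.42·0.56) = 0.94248 kg (same uniform areal density).
Its moment of inertia about the rotation axis (parallel-axis theorem): I_hole = (1/2)mr² + md² = (1/2)(0.94248)(0.14)² + (0.94248)(0.062)² = 0.012859 kg m².
Treating the hole as negative mass, I = I₀ − I_hole = 0.147 − 0.012859 = 0.13414 kg m².

0.134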